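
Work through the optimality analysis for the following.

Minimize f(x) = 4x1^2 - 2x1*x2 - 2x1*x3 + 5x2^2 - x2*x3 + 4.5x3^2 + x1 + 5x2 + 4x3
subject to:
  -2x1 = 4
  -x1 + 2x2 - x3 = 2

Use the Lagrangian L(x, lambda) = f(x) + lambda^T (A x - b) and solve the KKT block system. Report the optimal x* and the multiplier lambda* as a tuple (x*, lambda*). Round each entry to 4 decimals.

Form the Lagrangian:
  L(x, lambda) = (1/2) x^T Q x + c^T x + lambda^T (A x - b)
Stationarity (grad_x L = 0): Q x + c + A^T lambda = 0.
Primal feasibility: A x = b.

This gives the KKT block system:
  [ Q   A^T ] [ x     ]   [-c ]
  [ A    0  ] [ lambda ] = [ b ]

Solving the linear system:
  x*      = (-2, -0.5952, -1.1905)
  lambda* = (-4.6548, -2.119)
  f(x*)   = 6.5595

x* = (-2, -0.5952, -1.1905), lambda* = (-4.6548, -2.119)


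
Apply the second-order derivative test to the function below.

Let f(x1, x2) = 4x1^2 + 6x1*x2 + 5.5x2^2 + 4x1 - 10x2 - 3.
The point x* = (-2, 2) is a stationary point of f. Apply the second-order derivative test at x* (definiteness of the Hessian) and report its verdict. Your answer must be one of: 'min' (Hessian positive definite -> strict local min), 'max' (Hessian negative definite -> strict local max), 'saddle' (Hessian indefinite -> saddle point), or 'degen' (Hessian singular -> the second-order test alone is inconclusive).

Compute the Hessian H = grad^2 f:
  H = [[8, 6], [6, 11]]
Verify stationarity: grad f(x*) = H x* + g = (0, 0).
Eigenvalues of H: 3.3153, 15.6847.
Both eigenvalues > 0, so H is positive definite -> x* is a strict local min.

min


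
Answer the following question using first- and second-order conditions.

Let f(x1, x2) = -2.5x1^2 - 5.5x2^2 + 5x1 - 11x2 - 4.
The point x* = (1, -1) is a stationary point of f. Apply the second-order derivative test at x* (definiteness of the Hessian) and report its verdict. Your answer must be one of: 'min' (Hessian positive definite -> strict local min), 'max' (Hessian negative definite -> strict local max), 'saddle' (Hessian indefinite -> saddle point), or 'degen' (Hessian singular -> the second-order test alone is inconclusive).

Compute the Hessian H = grad^2 f:
  H = [[-5, 0], [0, -11]]
Verify stationarity: grad f(x*) = H x* + g = (0, 0).
Eigenvalues of H: -11, -5.
Both eigenvalues < 0, so H is negative definite -> x* is a strict local max.

max


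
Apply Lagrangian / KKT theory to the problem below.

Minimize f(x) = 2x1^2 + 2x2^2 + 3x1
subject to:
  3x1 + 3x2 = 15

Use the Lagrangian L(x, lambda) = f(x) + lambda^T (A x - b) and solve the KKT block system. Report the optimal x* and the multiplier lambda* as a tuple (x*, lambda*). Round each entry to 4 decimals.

Form the Lagrangian:
  L(x, lambda) = (1/2) x^T Q x + c^T x + lambda^T (A x - b)
Stationarity (grad_x L = 0): Q x + c + A^T lambda = 0.
Primal feasibility: A x = b.

This gives the KKT block system:
  [ Q   A^T ] [ x     ]   [-c ]
  [ A    0  ] [ lambda ] = [ b ]

Solving the linear system:
  x*      = (2.125, 2.875)
  lambda* = (-3.8333)
  f(x*)   = 31.9375

x* = (2.125, 2.875), lambda* = (-3.8333)


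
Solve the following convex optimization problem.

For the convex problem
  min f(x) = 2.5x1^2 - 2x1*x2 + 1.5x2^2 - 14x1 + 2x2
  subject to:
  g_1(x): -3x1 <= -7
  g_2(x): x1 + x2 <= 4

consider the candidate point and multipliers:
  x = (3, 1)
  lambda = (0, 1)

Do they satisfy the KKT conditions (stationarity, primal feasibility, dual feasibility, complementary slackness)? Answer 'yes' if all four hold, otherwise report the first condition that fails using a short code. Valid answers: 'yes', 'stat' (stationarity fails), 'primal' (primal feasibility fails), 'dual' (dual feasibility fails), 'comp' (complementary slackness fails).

Gradient of f: grad f(x) = Q x + c = (-1, -1)
Constraint values g_i(x) = a_i^T x - b_i:
  g_1((3, 1)) = -2
  g_2((3, 1)) = 0
Stationarity residual: grad f(x) + sum_i lambda_i a_i = (0, 0)
  -> stationarity OK
Primal feasibility (all g_i <= 0): OK
Dual feasibility (all lambda_i >= 0): OK
Complementary slackness (lambda_i * g_i(x) = 0 for all i): OK

Verdict: yes, KKT holds.

yes


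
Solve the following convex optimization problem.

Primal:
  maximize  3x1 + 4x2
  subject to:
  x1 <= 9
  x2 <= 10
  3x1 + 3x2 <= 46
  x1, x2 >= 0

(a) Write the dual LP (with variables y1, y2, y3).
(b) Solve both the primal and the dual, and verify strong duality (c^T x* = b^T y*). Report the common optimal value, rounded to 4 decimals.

The standard primal-dual pair for 'max c^T x s.t. A x <= b, x >= 0' is:
  Dual:  min b^T y  s.t.  A^T y >= c,  y >= 0.

So the dual LP is:
  minimize  9y1 + 10y2 + 46y3
  subject to:
    y1 + 3y3 >= 3
    y2 + 3y3 >= 4
    y1, y2, y3 >= 0

Solving the primal: x* = (5.3333, 10).
  primal value c^T x* = 56.
Solving the dual: y* = (0, 1, 1).
  dual value b^T y* = 56.
Strong duality: c^T x* = b^T y*. Confirmed.

56


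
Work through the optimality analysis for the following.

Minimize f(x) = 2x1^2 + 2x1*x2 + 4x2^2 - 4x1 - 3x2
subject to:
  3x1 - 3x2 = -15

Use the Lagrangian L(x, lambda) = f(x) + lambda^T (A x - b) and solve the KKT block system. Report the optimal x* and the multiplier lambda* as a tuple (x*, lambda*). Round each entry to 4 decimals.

Form the Lagrangian:
  L(x, lambda) = (1/2) x^T Q x + c^T x + lambda^T (A x - b)
Stationarity (grad_x L = 0): Q x + c + A^T lambda = 0.
Primal feasibility: A x = b.

This gives the KKT block system:
  [ Q   A^T ] [ x     ]   [-c ]
  [ A    0  ] [ lambda ] = [ b ]

Solving the linear system:
  x*      = (-2.6875, 2.3125)
  lambda* = (3.375)
  f(x*)   = 27.2188

x* = (-2.6875, 2.3125), lambda* = (3.375)


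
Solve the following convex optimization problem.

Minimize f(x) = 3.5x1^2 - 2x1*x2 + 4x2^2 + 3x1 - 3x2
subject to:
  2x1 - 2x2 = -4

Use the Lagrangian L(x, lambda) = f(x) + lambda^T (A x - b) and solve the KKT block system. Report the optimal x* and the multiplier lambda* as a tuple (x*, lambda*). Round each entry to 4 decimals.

Form the Lagrangian:
  L(x, lambda) = (1/2) x^T Q x + c^T x + lambda^T (A x - b)
Stationarity (grad_x L = 0): Q x + c + A^T lambda = 0.
Primal feasibility: A x = b.

This gives the KKT block system:
  [ Q   A^T ] [ x     ]   [-c ]
  [ A    0  ] [ lambda ] = [ b ]

Solving the linear system:
  x*      = (-1.0909, 0.9091)
  lambda* = (3.2273)
  f(x*)   = 3.4545

x* = (-1.0909, 0.9091), lambda* = (3.2273)


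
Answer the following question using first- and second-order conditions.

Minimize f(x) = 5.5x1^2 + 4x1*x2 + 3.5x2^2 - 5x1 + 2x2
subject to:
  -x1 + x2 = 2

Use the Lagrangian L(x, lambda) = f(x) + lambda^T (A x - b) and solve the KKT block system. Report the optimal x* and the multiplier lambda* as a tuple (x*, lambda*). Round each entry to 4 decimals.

Form the Lagrangian:
  L(x, lambda) = (1/2) x^T Q x + c^T x + lambda^T (A x - b)
Stationarity (grad_x L = 0): Q x + c + A^T lambda = 0.
Primal feasibility: A x = b.

This gives the KKT block system:
  [ Q   A^T ] [ x     ]   [-c ]
  [ A    0  ] [ lambda ] = [ b ]

Solving the linear system:
  x*      = (-0.7308, 1.2692)
  lambda* = (-7.9615)
  f(x*)   = 11.0577

x* = (-0.7308, 1.2692), lambda* = (-7.9615)


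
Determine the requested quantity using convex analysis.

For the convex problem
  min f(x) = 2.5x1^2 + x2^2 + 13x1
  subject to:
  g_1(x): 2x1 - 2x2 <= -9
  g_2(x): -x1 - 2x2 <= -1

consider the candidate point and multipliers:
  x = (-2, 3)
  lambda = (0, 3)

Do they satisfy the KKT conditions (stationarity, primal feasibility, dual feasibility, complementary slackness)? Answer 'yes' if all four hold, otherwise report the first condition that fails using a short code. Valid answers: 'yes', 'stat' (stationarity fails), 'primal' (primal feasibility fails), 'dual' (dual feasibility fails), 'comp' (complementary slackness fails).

Gradient of f: grad f(x) = Q x + c = (3, 6)
Constraint values g_i(x) = a_i^T x - b_i:
  g_1((-2, 3)) = -1
  g_2((-2, 3)) = -3
Stationarity residual: grad f(x) + sum_i lambda_i a_i = (0, 0)
  -> stationarity OK
Primal feasibility (all g_i <= 0): OK
Dual feasibility (all lambda_i >= 0): OK
Complementary slackness (lambda_i * g_i(x) = 0 for all i): FAILS

Verdict: the first failing condition is complementary_slackness -> comp.

comp


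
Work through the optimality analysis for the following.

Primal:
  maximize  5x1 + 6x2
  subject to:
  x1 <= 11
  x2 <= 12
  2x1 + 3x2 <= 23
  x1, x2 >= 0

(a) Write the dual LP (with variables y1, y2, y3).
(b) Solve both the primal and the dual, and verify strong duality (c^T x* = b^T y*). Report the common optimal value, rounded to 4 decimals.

The standard primal-dual pair for 'max c^T x s.t. A x <= b, x >= 0' is:
  Dual:  min b^T y  s.t.  A^T y >= c,  y >= 0.

So the dual LP is:
  minimize  11y1 + 12y2 + 23y3
  subject to:
    y1 + 2y3 >= 5
    y2 + 3y3 >= 6
    y1, y2, y3 >= 0

Solving the primal: x* = (11, 0.3333).
  primal value c^T x* = 57.
Solving the dual: y* = (1, 0, 2).
  dual value b^T y* = 57.
Strong duality: c^T x* = b^T y*. Confirmed.

57


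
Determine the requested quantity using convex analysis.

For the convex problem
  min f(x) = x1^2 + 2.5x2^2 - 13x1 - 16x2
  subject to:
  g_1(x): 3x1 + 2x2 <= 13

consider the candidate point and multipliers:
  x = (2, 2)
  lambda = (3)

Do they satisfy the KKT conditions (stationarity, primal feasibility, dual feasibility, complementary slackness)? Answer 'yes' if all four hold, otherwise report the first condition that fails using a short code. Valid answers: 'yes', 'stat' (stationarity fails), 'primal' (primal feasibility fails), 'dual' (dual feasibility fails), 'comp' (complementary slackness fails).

Gradient of f: grad f(x) = Q x + c = (-9, -6)
Constraint values g_i(x) = a_i^T x - b_i:
  g_1((2, 2)) = -3
Stationarity residual: grad f(x) + sum_i lambda_i a_i = (0, 0)
  -> stationarity OK
Primal feasibility (all g_i <= 0): OK
Dual feasibility (all lambda_i >= 0): OK
Complementary slackness (lambda_i * g_i(x) = 0 for all i): FAILS

Verdict: the first failing condition is complementary_slackness -> comp.

comp


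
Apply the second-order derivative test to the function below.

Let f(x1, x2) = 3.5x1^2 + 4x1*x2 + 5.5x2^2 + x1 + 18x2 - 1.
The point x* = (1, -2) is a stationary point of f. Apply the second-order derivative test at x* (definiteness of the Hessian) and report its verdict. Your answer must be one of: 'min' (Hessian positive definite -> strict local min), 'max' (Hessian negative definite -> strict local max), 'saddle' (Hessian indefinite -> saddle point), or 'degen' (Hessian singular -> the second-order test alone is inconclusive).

Compute the Hessian H = grad^2 f:
  H = [[7, 4], [4, 11]]
Verify stationarity: grad f(x*) = H x* + g = (0, 0).
Eigenvalues of H: 4.5279, 13.4721.
Both eigenvalues > 0, so H is positive definite -> x* is a strict local min.

min


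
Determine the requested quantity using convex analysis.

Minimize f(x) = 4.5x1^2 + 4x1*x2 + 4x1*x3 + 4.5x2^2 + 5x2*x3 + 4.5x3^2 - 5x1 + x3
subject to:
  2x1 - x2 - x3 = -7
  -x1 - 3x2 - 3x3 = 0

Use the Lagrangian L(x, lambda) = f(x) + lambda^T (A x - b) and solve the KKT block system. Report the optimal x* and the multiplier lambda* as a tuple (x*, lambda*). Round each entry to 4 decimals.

Form the Lagrangian:
  L(x, lambda) = (1/2) x^T Q x + c^T x + lambda^T (A x - b)
Stationarity (grad_x L = 0): Q x + c + A^T lambda = 0.
Primal feasibility: A x = b.

This gives the KKT block system:
  [ Q   A^T ] [ x     ]   [-c ]
  [ A    0  ] [ lambda ] = [ b ]

Solving the linear system:
  x*      = (-3, 0.625, 0.375)
  lambda* = (11.3571, -5.2857)
  f(x*)   = 47.4375

x* = (-3, 0.625, 0.375), lambda* = (11.3571, -5.2857)


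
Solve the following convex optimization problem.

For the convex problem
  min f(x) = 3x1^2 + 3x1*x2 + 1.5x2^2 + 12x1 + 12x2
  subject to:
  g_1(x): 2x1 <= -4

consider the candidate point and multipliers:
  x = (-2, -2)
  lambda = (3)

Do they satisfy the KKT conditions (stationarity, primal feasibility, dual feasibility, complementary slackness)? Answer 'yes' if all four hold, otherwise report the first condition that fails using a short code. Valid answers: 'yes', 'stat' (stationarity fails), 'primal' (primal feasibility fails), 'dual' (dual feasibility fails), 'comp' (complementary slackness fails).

Gradient of f: grad f(x) = Q x + c = (-6, 0)
Constraint values g_i(x) = a_i^T x - b_i:
  g_1((-2, -2)) = 0
Stationarity residual: grad f(x) + sum_i lambda_i a_i = (0, 0)
  -> stationarity OK
Primal feasibility (all g_i <= 0): OK
Dual feasibility (all lambda_i >= 0): OK
Complementary slackness (lambda_i * g_i(x) = 0 for all i): OK

Verdict: yes, KKT holds.

yes


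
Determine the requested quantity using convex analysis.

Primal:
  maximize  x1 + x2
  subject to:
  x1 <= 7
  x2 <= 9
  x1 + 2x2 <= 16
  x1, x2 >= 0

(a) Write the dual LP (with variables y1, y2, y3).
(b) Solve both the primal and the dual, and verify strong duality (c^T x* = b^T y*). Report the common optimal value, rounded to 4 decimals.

The standard primal-dual pair for 'max c^T x s.t. A x <= b, x >= 0' is:
  Dual:  min b^T y  s.t.  A^T y >= c,  y >= 0.

So the dual LP is:
  minimize  7y1 + 9y2 + 16y3
  subject to:
    y1 + y3 >= 1
    y2 + 2y3 >= 1
    y1, y2, y3 >= 0

Solving the primal: x* = (7, 4.5).
  primal value c^T x* = 11.5.
Solving the dual: y* = (0.5, 0, 0.5).
  dual value b^T y* = 11.5.
Strong duality: c^T x* = b^T y*. Confirmed.

11.5


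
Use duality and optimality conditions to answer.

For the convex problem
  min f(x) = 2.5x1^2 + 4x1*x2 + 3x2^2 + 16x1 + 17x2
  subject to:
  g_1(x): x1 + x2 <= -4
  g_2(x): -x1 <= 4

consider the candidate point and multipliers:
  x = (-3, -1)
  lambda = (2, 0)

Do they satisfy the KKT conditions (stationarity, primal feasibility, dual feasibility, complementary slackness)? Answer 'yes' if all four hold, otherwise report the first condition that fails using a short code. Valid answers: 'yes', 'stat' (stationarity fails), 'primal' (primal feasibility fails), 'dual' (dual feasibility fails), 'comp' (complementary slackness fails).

Gradient of f: grad f(x) = Q x + c = (-3, -1)
Constraint values g_i(x) = a_i^T x - b_i:
  g_1((-3, -1)) = 0
  g_2((-3, -1)) = -1
Stationarity residual: grad f(x) + sum_i lambda_i a_i = (-1, 1)
  -> stationarity FAILS
Primal feasibility (all g_i <= 0): OK
Dual feasibility (all lambda_i >= 0): OK
Complementary slackness (lambda_i * g_i(x) = 0 for all i): OK

Verdict: the first failing condition is stationarity -> stat.

stat


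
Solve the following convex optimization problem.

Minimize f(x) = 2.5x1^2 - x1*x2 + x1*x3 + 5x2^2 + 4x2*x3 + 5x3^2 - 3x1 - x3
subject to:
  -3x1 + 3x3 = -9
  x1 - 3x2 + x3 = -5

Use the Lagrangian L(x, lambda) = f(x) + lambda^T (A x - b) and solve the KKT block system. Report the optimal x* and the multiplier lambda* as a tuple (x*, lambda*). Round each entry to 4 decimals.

Form the Lagrangian:
  L(x, lambda) = (1/2) x^T Q x + c^T x + lambda^T (A x - b)
Stationarity (grad_x L = 0): Q x + c + A^T lambda = 0.
Primal feasibility: A x = b.

This gives the KKT block system:
  [ Q   A^T ] [ x     ]   [-c ]
  [ A    0  ] [ lambda ] = [ b ]

Solving the linear system:
  x*      = (1.5153, 1.6769, -1.4847)
  lambda* = (1.5066, 3.1048)
  f(x*)   = 13.0109

x* = (1.5153, 1.6769, -1.4847), lambda* = (1.5066, 3.1048)


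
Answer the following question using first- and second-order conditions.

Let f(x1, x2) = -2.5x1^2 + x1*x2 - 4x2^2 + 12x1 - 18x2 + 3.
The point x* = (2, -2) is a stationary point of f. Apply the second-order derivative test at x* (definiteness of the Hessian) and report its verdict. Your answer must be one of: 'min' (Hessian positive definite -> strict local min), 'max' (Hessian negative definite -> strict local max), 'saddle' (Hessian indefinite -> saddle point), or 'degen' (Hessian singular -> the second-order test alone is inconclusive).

Compute the Hessian H = grad^2 f:
  H = [[-5, 1], [1, -8]]
Verify stationarity: grad f(x*) = H x* + g = (0, 0).
Eigenvalues of H: -8.3028, -4.6972.
Both eigenvalues < 0, so H is negative definite -> x* is a strict local max.

max


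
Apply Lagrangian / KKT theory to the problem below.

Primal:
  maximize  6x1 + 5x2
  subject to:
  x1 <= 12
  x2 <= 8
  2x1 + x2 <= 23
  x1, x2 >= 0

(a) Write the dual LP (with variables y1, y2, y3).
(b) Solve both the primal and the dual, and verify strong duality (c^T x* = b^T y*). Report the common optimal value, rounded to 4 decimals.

The standard primal-dual pair for 'max c^T x s.t. A x <= b, x >= 0' is:
  Dual:  min b^T y  s.t.  A^T y >= c,  y >= 0.

So the dual LP is:
  minimize  12y1 + 8y2 + 23y3
  subject to:
    y1 + 2y3 >= 6
    y2 + y3 >= 5
    y1, y2, y3 >= 0

Solving the primal: x* = (7.5, 8).
  primal value c^T x* = 85.
Solving the dual: y* = (0, 2, 3).
  dual value b^T y* = 85.
Strong duality: c^T x* = b^T y*. Confirmed.

85


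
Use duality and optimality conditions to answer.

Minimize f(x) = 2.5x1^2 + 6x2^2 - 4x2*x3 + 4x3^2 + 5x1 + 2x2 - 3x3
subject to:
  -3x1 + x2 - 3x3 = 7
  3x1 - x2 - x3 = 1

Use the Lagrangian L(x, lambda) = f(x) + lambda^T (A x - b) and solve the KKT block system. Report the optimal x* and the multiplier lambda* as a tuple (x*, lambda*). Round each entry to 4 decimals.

Form the Lagrangian:
  L(x, lambda) = (1/2) x^T Q x + c^T x + lambda^T (A x - b)
Stationarity (grad_x L = 0): Q x + c + A^T lambda = 0.
Primal feasibility: A x = b.

This gives the KKT block system:
  [ Q   A^T ] [ x     ]   [-c ]
  [ A    0  ] [ lambda ] = [ b ]

Solving the linear system:
  x*      = (-0.6283, -0.885, -2)
  lambda* = (-3.7102, -4.3296)
  f(x*)   = 15.6947

x* = (-0.6283, -0.885, -2), lambda* = (-3.7102, -4.3296)


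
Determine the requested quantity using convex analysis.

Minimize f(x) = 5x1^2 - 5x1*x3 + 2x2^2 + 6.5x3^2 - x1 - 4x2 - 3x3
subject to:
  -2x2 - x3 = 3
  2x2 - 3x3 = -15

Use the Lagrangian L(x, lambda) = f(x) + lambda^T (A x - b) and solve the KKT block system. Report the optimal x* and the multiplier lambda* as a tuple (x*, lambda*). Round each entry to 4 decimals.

Form the Lagrangian:
  L(x, lambda) = (1/2) x^T Q x + c^T x + lambda^T (A x - b)
Stationarity (grad_x L = 0): Q x + c + A^T lambda = 0.
Primal feasibility: A x = b.

This gives the KKT block system:
  [ Q   A^T ] [ x     ]   [-c ]
  [ A    0  ] [ lambda ] = [ b ]

Solving the linear system:
  x*      = (1.6, -3, 3)
  lambda* = (1, 9)
  f(x*)   = 66.7

x* = (1.6, -3, 3), lambda* = (1, 9)


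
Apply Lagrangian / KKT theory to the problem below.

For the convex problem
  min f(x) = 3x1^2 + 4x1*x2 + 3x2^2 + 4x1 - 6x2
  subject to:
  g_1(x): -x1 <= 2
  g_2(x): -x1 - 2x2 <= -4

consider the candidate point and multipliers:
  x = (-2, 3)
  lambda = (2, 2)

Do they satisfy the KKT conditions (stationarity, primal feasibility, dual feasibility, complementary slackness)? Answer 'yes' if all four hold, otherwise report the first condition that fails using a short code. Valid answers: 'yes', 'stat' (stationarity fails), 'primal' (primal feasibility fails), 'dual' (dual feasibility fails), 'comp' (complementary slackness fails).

Gradient of f: grad f(x) = Q x + c = (4, 4)
Constraint values g_i(x) = a_i^T x - b_i:
  g_1((-2, 3)) = 0
  g_2((-2, 3)) = 0
Stationarity residual: grad f(x) + sum_i lambda_i a_i = (0, 0)
  -> stationarity OK
Primal feasibility (all g_i <= 0): OK
Dual feasibility (all lambda_i >= 0): OK
Complementary slackness (lambda_i * g_i(x) = 0 for all i): OK

Verdict: yes, KKT holds.

yes


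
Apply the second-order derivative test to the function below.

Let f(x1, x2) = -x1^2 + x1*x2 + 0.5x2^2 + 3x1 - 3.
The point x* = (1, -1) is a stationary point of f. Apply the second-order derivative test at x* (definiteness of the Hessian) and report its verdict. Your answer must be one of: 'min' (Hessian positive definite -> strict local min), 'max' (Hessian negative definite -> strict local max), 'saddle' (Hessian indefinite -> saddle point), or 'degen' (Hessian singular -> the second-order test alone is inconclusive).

Compute the Hessian H = grad^2 f:
  H = [[-2, 1], [1, 1]]
Verify stationarity: grad f(x*) = H x* + g = (0, 0).
Eigenvalues of H: -2.3028, 1.3028.
Eigenvalues have mixed signs, so H is indefinite -> x* is a saddle point.

saddle


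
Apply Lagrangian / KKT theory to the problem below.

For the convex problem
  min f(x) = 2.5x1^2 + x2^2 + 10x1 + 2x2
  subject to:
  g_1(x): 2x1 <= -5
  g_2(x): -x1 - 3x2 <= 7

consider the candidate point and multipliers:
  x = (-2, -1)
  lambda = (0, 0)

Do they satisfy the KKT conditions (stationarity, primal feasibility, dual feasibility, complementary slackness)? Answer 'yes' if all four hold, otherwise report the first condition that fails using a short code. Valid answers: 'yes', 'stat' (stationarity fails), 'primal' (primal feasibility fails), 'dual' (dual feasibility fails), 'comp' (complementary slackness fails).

Gradient of f: grad f(x) = Q x + c = (0, 0)
Constraint values g_i(x) = a_i^T x - b_i:
  g_1((-2, -1)) = 1
  g_2((-2, -1)) = -2
Stationarity residual: grad f(x) + sum_i lambda_i a_i = (0, 0)
  -> stationarity OK
Primal feasibility (all g_i <= 0): FAILS
Dual feasibility (all lambda_i >= 0): OK
Complementary slackness (lambda_i * g_i(x) = 0 for all i): OK

Verdict: the first failing condition is primal_feasibility -> primal.

primal


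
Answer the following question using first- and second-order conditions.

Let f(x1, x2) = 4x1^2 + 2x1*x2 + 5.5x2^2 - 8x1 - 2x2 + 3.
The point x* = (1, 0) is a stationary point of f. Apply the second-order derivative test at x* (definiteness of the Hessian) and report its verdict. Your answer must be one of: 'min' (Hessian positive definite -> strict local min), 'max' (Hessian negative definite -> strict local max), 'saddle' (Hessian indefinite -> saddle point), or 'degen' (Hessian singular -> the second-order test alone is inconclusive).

Compute the Hessian H = grad^2 f:
  H = [[8, 2], [2, 11]]
Verify stationarity: grad f(x*) = H x* + g = (0, 0).
Eigenvalues of H: 7, 12.
Both eigenvalues > 0, so H is positive definite -> x* is a strict local min.

min


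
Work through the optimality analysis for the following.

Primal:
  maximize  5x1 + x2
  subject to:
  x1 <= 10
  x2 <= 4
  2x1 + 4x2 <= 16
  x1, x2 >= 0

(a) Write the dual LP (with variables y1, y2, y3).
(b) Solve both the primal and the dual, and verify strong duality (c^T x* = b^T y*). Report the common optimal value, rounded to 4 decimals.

The standard primal-dual pair for 'max c^T x s.t. A x <= b, x >= 0' is:
  Dual:  min b^T y  s.t.  A^T y >= c,  y >= 0.

So the dual LP is:
  minimize  10y1 + 4y2 + 16y3
  subject to:
    y1 + 2y3 >= 5
    y2 + 4y3 >= 1
    y1, y2, y3 >= 0

Solving the primal: x* = (8, 0).
  primal value c^T x* = 40.
Solving the dual: y* = (0, 0, 2.5).
  dual value b^T y* = 40.
Strong duality: c^T x* = b^T y*. Confirmed.

40


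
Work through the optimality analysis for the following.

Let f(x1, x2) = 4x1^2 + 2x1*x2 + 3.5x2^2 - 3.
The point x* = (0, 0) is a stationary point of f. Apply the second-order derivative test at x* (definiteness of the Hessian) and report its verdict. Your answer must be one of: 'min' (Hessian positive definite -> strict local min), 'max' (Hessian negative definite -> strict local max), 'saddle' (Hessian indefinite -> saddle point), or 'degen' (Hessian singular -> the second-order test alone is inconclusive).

Compute the Hessian H = grad^2 f:
  H = [[8, 2], [2, 7]]
Verify stationarity: grad f(x*) = H x* + g = (0, 0).
Eigenvalues of H: 5.4384, 9.5616.
Both eigenvalues > 0, so H is positive definite -> x* is a strict local min.

min


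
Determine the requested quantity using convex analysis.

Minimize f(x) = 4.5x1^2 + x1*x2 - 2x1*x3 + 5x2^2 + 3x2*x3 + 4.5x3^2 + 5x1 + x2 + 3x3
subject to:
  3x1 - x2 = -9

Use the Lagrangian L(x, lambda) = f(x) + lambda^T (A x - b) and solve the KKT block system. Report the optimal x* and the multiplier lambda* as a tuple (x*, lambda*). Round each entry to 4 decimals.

Form the Lagrangian:
  L(x, lambda) = (1/2) x^T Q x + c^T x + lambda^T (A x - b)
Stationarity (grad_x L = 0): Q x + c + A^T lambda = 0.
Primal feasibility: A x = b.

This gives the KKT block system:
  [ Q   A^T ] [ x     ]   [-c ]
  [ A    0  ] [ lambda ] = [ b ]

Solving the linear system:
  x*      = (-2.6484, 1.0547, -1.2734)
  lambda* = (5.0781)
  f(x*)   = 14.8477

x* = (-2.6484, 1.0547, -1.2734), lambda* = (5.0781)


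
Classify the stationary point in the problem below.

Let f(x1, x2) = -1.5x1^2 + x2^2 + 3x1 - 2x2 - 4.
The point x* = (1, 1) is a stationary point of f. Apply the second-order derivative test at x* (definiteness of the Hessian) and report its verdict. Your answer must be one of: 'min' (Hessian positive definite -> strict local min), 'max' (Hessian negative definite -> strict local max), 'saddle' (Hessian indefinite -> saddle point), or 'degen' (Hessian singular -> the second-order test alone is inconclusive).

Compute the Hessian H = grad^2 f:
  H = [[-3, 0], [0, 2]]
Verify stationarity: grad f(x*) = H x* + g = (0, 0).
Eigenvalues of H: -3, 2.
Eigenvalues have mixed signs, so H is indefinite -> x* is a saddle point.

saddle


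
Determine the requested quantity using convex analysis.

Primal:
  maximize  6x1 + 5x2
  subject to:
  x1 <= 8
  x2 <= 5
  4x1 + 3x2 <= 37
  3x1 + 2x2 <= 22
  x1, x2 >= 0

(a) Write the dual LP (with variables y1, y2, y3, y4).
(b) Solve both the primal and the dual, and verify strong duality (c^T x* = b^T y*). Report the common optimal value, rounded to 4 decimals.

The standard primal-dual pair for 'max c^T x s.t. A x <= b, x >= 0' is:
  Dual:  min b^T y  s.t.  A^T y >= c,  y >= 0.

So the dual LP is:
  minimize  8y1 + 5y2 + 37y3 + 22y4
  subject to:
    y1 + 4y3 + 3y4 >= 6
    y2 + 3y3 + 2y4 >= 5
    y1, y2, y3, y4 >= 0

Solving the primal: x* = (4, 5).
  primal value c^T x* = 49.
Solving the dual: y* = (0, 1, 0, 2).
  dual value b^T y* = 49.
Strong duality: c^T x* = b^T y*. Confirmed.

49


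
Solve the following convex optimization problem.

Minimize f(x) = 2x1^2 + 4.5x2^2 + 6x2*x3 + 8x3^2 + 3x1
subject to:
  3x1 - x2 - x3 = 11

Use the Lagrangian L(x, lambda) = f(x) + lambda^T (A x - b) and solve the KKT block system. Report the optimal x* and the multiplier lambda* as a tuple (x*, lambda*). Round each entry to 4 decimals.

Form the Lagrangian:
  L(x, lambda) = (1/2) x^T Q x + c^T x + lambda^T (A x - b)
Stationarity (grad_x L = 0): Q x + c + A^T lambda = 0.
Primal feasibility: A x = b.

This gives the KKT block system:
  [ Q   A^T ] [ x     ]   [-c ]
  [ A    0  ] [ lambda ] = [ b ]

Solving the linear system:
  x*      = (3.4424, -0.5176, -0.1553)
  lambda* = (-5.5898)
  f(x*)   = 35.9077

x* = (3.4424, -0.5176, -0.1553), lambda* = (-5.5898)


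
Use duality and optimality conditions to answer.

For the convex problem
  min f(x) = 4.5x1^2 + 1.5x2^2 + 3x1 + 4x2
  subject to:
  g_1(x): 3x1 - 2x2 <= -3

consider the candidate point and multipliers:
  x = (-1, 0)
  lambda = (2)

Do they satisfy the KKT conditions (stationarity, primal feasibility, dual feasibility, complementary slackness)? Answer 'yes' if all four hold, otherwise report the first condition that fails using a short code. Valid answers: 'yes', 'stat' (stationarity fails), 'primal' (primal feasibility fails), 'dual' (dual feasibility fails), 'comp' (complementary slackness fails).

Gradient of f: grad f(x) = Q x + c = (-6, 4)
Constraint values g_i(x) = a_i^T x - b_i:
  g_1((-1, 0)) = 0
Stationarity residual: grad f(x) + sum_i lambda_i a_i = (0, 0)
  -> stationarity OK
Primal feasibility (all g_i <= 0): OK
Dual feasibility (all lambda_i >= 0): OK
Complementary slackness (lambda_i * g_i(x) = 0 for all i): OK

Verdict: yes, KKT holds.

yes


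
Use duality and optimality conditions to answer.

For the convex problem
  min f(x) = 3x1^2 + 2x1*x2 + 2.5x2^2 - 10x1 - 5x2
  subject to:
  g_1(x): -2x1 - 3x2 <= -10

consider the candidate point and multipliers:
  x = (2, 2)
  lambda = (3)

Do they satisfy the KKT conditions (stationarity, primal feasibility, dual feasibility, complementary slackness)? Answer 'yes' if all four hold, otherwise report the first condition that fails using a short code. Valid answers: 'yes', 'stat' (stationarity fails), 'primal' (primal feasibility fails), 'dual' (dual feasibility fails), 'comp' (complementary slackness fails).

Gradient of f: grad f(x) = Q x + c = (6, 9)
Constraint values g_i(x) = a_i^T x - b_i:
  g_1((2, 2)) = 0
Stationarity residual: grad f(x) + sum_i lambda_i a_i = (0, 0)
  -> stationarity OK
Primal feasibility (all g_i <= 0): OK
Dual feasibility (all lambda_i >= 0): OK
Complementary slackness (lambda_i * g_i(x) = 0 for all i): OK

Verdict: yes, KKT holds.

yes


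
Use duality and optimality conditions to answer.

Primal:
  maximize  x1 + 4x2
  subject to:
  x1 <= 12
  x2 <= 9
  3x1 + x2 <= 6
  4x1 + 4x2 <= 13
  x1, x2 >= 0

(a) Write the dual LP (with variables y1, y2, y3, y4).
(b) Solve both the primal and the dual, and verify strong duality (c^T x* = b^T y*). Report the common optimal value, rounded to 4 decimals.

The standard primal-dual pair for 'max c^T x s.t. A x <= b, x >= 0' is:
  Dual:  min b^T y  s.t.  A^T y >= c,  y >= 0.

So the dual LP is:
  minimize  12y1 + 9y2 + 6y3 + 13y4
  subject to:
    y1 + 3y3 + 4y4 >= 1
    y2 + y3 + 4y4 >= 4
    y1, y2, y3, y4 >= 0

Solving the primal: x* = (0, 3.25).
  primal value c^T x* = 13.
Solving the dual: y* = (0, 0, 0, 1).
  dual value b^T y* = 13.
Strong duality: c^T x* = b^T y*. Confirmed.

13


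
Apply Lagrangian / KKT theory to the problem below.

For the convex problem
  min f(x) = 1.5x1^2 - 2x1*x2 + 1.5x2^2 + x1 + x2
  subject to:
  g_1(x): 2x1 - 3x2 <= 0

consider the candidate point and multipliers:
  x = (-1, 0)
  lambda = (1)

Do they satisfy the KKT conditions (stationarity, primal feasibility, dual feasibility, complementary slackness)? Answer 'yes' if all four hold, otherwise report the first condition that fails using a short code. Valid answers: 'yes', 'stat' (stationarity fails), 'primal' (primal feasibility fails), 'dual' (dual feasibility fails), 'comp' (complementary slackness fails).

Gradient of f: grad f(x) = Q x + c = (-2, 3)
Constraint values g_i(x) = a_i^T x - b_i:
  g_1((-1, 0)) = -2
Stationarity residual: grad f(x) + sum_i lambda_i a_i = (0, 0)
  -> stationarity OK
Primal feasibility (all g_i <= 0): OK
Dual feasibility (all lambda_i >= 0): OK
Complementary slackness (lambda_i * g_i(x) = 0 for all i): FAILS

Verdict: the first failing condition is complementary_slackness -> comp.

comp


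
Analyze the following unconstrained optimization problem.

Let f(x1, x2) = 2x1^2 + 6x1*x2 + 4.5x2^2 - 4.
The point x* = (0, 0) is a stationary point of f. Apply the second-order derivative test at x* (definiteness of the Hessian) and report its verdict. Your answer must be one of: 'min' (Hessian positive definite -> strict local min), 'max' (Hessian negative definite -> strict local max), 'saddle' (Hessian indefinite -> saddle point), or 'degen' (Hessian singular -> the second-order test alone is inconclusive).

Compute the Hessian H = grad^2 f:
  H = [[4, 6], [6, 9]]
Verify stationarity: grad f(x*) = H x* + g = (0, 0).
Eigenvalues of H: 0, 13.
H has a zero eigenvalue (singular; positive semidefinite but not definite), so H is neither positive definite, negative definite, nor indefinite. The second-order test alone is inconclusive -> degen.
(Indeed, f is constant along the null direction of H through x*, so x* is not a strict local extremum.)

degen


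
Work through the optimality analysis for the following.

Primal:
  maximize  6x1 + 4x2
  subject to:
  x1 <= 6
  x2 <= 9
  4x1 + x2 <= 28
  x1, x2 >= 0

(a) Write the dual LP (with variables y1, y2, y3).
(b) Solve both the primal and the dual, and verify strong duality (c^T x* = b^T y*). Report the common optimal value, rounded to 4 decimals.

The standard primal-dual pair for 'max c^T x s.t. A x <= b, x >= 0' is:
  Dual:  min b^T y  s.t.  A^T y >= c,  y >= 0.

So the dual LP is:
  minimize  6y1 + 9y2 + 28y3
  subject to:
    y1 + 4y3 >= 6
    y2 + y3 >= 4
    y1, y2, y3 >= 0

Solving the primal: x* = (4.75, 9).
  primal value c^T x* = 64.5.
Solving the dual: y* = (0, 2.5, 1.5).
  dual value b^T y* = 64.5.
Strong duality: c^T x* = b^T y*. Confirmed.

64.5


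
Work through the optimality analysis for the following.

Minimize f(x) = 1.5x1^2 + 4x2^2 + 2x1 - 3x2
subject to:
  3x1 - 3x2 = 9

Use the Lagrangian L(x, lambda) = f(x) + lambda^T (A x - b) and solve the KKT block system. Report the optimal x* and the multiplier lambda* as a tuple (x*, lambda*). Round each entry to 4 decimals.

Form the Lagrangian:
  L(x, lambda) = (1/2) x^T Q x + c^T x + lambda^T (A x - b)
Stationarity (grad_x L = 0): Q x + c + A^T lambda = 0.
Primal feasibility: A x = b.

This gives the KKT block system:
  [ Q   A^T ] [ x     ]   [-c ]
  [ A    0  ] [ lambda ] = [ b ]

Solving the linear system:
  x*      = (2.2727, -0.7273)
  lambda* = (-2.9394)
  f(x*)   = 16.5909

x* = (2.2727, -0.7273), lambda* = (-2.9394)


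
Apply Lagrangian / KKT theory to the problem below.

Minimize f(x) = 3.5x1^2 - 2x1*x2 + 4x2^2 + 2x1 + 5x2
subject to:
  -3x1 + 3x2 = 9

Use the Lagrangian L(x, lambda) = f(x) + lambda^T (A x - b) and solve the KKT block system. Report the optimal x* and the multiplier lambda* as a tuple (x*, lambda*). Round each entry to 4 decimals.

Form the Lagrangian:
  L(x, lambda) = (1/2) x^T Q x + c^T x + lambda^T (A x - b)
Stationarity (grad_x L = 0): Q x + c + A^T lambda = 0.
Primal feasibility: A x = b.

This gives the KKT block system:
  [ Q   A^T ] [ x     ]   [-c ]
  [ A    0  ] [ lambda ] = [ b ]

Solving the linear system:
  x*      = (-2.2727, 0.7273)
  lambda* = (-5.1212)
  f(x*)   = 22.5909

x* = (-2.2727, 0.7273), lambda* = (-5.1212)


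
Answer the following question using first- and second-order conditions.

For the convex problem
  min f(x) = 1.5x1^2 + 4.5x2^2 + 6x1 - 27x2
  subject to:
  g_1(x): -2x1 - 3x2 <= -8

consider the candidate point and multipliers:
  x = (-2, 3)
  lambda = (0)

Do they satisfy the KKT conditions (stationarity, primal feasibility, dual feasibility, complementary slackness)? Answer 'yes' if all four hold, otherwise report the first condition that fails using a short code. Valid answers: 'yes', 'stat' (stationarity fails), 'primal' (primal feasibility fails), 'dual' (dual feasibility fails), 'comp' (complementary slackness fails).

Gradient of f: grad f(x) = Q x + c = (0, 0)
Constraint values g_i(x) = a_i^T x - b_i:
  g_1((-2, 3)) = 3
Stationarity residual: grad f(x) + sum_i lambda_i a_i = (0, 0)
  -> stationarity OK
Primal feasibility (all g_i <= 0): FAILS
Dual feasibility (all lambda_i >= 0): OK
Complementary slackness (lambda_i * g_i(x) = 0 for all i): OK

Verdict: the first failing condition is primal_feasibility -> primal.

primal


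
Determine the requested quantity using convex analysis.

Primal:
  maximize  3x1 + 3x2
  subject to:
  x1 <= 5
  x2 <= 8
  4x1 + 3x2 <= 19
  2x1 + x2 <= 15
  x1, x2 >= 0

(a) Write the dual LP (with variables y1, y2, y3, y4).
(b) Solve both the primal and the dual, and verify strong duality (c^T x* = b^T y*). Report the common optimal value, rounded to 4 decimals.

The standard primal-dual pair for 'max c^T x s.t. A x <= b, x >= 0' is:
  Dual:  min b^T y  s.t.  A^T y >= c,  y >= 0.

So the dual LP is:
  minimize  5y1 + 8y2 + 19y3 + 15y4
  subject to:
    y1 + 4y3 + 2y4 >= 3
    y2 + 3y3 + y4 >= 3
    y1, y2, y3, y4 >= 0

Solving the primal: x* = (0, 6.3333).
  primal value c^T x* = 19.
Solving the dual: y* = (0, 0, 1, 0).
  dual value b^T y* = 19.
Strong duality: c^T x* = b^T y*. Confirmed.

19


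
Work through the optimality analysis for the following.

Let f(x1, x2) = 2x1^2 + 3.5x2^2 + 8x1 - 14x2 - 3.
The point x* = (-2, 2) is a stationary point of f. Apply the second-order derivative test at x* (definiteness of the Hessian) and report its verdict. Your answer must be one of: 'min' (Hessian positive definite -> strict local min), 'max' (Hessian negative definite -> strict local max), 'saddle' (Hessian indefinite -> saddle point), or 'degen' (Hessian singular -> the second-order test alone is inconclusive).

Compute the Hessian H = grad^2 f:
  H = [[4, 0], [0, 7]]
Verify stationarity: grad f(x*) = H x* + g = (0, 0).
Eigenvalues of H: 4, 7.
Both eigenvalues > 0, so H is positive definite -> x* is a strict local min.

min


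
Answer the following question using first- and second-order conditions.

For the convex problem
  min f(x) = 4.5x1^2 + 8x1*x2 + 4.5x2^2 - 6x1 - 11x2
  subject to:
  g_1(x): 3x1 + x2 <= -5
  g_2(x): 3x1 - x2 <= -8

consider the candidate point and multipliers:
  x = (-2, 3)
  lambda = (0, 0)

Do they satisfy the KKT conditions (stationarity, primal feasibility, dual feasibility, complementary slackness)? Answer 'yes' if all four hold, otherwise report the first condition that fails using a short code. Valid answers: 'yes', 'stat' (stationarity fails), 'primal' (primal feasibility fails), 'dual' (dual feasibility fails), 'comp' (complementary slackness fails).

Gradient of f: grad f(x) = Q x + c = (0, 0)
Constraint values g_i(x) = a_i^T x - b_i:
  g_1((-2, 3)) = 2
  g_2((-2, 3)) = -1
Stationarity residual: grad f(x) + sum_i lambda_i a_i = (0, 0)
  -> stationarity OK
Primal feasibility (all g_i <= 0): FAILS
Dual feasibility (all lambda_i >= 0): OK
Complementary slackness (lambda_i * g_i(x) = 0 for all i): OK

Verdict: the first failing condition is primal_feasibility -> primal.

primal


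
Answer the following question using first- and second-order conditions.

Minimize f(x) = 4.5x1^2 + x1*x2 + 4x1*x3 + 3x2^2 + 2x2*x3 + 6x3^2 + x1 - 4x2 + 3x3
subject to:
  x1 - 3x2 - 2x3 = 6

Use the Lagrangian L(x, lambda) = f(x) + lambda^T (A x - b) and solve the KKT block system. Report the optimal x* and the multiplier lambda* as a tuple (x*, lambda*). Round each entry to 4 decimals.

Form the Lagrangian:
  L(x, lambda) = (1/2) x^T Q x + c^T x + lambda^T (A x - b)
Stationarity (grad_x L = 0): Q x + c + A^T lambda = 0.
Primal feasibility: A x = b.

This gives the KKT block system:
  [ Q   A^T ] [ x     ]   [-c ]
  [ A    0  ] [ lambda ] = [ b ]

Solving the linear system:
  x*      = (0.8707, -1.0437, -0.999)
  lambda* = (-3.7966)
  f(x*)   = 12.414

x* = (0.8707, -1.0437, -0.999), lambda* = (-3.7966)


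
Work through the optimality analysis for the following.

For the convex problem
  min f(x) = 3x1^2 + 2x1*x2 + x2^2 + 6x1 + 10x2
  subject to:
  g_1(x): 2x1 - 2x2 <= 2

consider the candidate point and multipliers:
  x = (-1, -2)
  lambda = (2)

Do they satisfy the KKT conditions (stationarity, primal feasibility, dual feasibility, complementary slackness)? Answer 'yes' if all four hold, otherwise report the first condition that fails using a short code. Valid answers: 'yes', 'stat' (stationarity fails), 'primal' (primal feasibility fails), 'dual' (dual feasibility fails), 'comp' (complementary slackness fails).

Gradient of f: grad f(x) = Q x + c = (-4, 4)
Constraint values g_i(x) = a_i^T x - b_i:
  g_1((-1, -2)) = 0
Stationarity residual: grad f(x) + sum_i lambda_i a_i = (0, 0)
  -> stationarity OK
Primal feasibility (all g_i <= 0): OK
Dual feasibility (all lambda_i >= 0): OK
Complementary slackness (lambda_i * g_i(x) = 0 for all i): OK

Verdict: yes, KKT holds.

yes


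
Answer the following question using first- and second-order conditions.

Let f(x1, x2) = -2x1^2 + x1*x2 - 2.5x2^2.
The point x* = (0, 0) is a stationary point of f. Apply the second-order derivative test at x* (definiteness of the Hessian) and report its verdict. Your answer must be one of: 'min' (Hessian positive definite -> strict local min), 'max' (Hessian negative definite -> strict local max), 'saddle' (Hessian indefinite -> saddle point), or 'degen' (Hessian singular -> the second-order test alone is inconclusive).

Compute the Hessian H = grad^2 f:
  H = [[-4, 1], [1, -5]]
Verify stationarity: grad f(x*) = H x* + g = (0, 0).
Eigenvalues of H: -5.618, -3.382.
Both eigenvalues < 0, so H is negative definite -> x* is a strict local max.

max


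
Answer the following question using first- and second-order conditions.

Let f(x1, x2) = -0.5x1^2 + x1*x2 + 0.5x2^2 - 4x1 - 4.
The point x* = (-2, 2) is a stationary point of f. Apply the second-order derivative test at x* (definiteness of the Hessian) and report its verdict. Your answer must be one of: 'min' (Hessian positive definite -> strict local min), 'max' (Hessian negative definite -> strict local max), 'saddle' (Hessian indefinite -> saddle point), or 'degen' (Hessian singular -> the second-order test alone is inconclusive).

Compute the Hessian H = grad^2 f:
  H = [[-1, 1], [1, 1]]
Verify stationarity: grad f(x*) = H x* + g = (0, 0).
Eigenvalues of H: -1.4142, 1.4142.
Eigenvalues have mixed signs, so H is indefinite -> x* is a saddle point.

saddle
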